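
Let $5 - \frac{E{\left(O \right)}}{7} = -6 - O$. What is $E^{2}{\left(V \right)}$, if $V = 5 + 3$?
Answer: $17689$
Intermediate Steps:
$V = 8$
$E{\left(O \right)} = 77 + 7 O$ ($E{\left(O \right)} = 35 - 7 \left(-6 - O\right) = 35 + \left(42 + 7 O\right) = 77 + 7 O$)
$E^{2}{\left(V \right)} = \left(77 + 7 \cdot 8\right)^{2} = \left(77 + 56\right)^{2} = 133^{2} = 17689$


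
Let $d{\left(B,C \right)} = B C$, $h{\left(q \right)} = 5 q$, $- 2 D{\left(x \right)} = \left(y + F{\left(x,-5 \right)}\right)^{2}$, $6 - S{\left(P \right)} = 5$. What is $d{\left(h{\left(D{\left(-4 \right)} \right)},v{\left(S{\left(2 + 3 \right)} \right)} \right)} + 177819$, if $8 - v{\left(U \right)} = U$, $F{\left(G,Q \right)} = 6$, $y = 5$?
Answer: $\frac{351403}{2} \approx 1.757 \cdot 10^{5}$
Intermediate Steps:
$S{\left(P \right)} = 1$ ($S{\left(P \right)} = 6 - 5 = 1$)
$v{\left(U \right)} = 8 - U$
$D{\left(x \right)} = - \frac{121}{2}$ ($D{\left(x \right)} = - \frac{\left(5 + 6\right)^{2}}{2} = - \frac{11^{2}}{2} = \left(- \frac{1}{2}\right) 121 = - \frac{121}{2}$)
$d{\left(h{\left(D{\left(-4 \right)} \right)},v{\left(S{\left(2 + 3 \right)} \right)} \right)} + 177819 = 5 \left(- \frac{121}{2}\right) \left(8 - 1\right) + 177819 = - \frac{605 \left(8 - 1\right)}{2} + 177819 = \left(- \frac{605}{2}\right) 7 + 177819 = - \frac{4235}{2} + 177819 = \frac{351403}{2}$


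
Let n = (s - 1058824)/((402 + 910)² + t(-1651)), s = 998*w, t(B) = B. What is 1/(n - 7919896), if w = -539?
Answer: -1719693/13619791308674 ≈ -1.2626e-7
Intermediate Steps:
s = -537922 (s = 998*(-539) = -537922)
n = -1596746/1719693 (n = (-537922 - 1058824)/((402 + 910)² - 1651) = -1596746/(1312² - 1651) = -1596746/(1721344 - 1651) = -1596746/1719693 ≈ -0.92851)
1/(n - 7919896) = 1/(-1596746/1719693 - 7919896) = 1/(-13619791308674/1719693) = -1719693/13619791308674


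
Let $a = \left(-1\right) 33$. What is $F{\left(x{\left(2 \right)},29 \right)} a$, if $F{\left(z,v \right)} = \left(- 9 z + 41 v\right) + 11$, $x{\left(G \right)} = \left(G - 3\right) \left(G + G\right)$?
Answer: $-40788$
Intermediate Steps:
$a = -33$
$x{\left(G \right)} = 2 G \left(-3 + G\right)$ ($x{\left(G \right)} = \left(-3 + G\right) 2 G = 2 G \left(-3 + G\right)$)
$F{\left(z,v \right)} = 11 - 9 z + 41 v$
$F{\left(x{\left(2 \right)},29 \right)} a = \left(11 - 9 \cdot 2 \cdot 2 \left(-3 + 2\right) + 41 \cdot 29\right) \left(-33\right) = \left(11 - 9 \cdot 2 \cdot 2 \left(-1\right) + 1189\right) \left(-33\right) = \left(11 - -36 + 1189\right) \left(-33\right) = \left(11 + 36 + 1189\right) \left(-33\right) = 1236 \left(-33\right) = -40788$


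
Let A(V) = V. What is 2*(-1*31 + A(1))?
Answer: -60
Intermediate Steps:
2*(-1*31 + A(1)) = 2*(-1*31 + 1) = 2*(-31 + 1) = 2*(-30) = -60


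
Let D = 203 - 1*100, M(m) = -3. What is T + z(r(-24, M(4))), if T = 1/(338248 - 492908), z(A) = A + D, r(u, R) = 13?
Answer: 17940559/154660 ≈ 116.00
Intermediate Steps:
D = 103 (D = 203 - 100 = 103)
z(A) = 103 + A (z(A) = A + 103 = 103 + A)
T = -1/154660 (T = 1/(-154660) = -1/154660 ≈ -6.4658e-6)
T + z(r(-24, M(4))) = -1/154660 + (103 + 13) = -1/154660 + 116 = 17940559/154660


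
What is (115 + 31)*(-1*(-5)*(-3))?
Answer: -2190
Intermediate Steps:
(115 + 31)*(-1*(-5)*(-3)) = 146*(5*(-3)) = 146*(-15) = -2190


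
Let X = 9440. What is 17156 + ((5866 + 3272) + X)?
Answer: 35734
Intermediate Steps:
17156 + ((5866 + 3272) + X) = 17156 + ((5866 + 3272) + 9440) = 17156 + (9138 + 9440) = 17156 + 18578 = 35734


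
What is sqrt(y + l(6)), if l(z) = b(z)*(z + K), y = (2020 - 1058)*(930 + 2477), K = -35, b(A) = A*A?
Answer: sqrt(3276490) ≈ 1810.1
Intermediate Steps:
b(A) = A**2
y = 3277534 (y = 962*3407 = 3277534)
l(z) = z**2*(-35 + z) (l(z) = z**2*(z - 35) = z**2*(-35 + z))
sqrt(y + l(6)) = sqrt(3277534 + 6**2*(-35 + 6)) = sqrt(3277534 + 36*(-29)) = sqrt(3277534 - 1044) = sqrt(3276490)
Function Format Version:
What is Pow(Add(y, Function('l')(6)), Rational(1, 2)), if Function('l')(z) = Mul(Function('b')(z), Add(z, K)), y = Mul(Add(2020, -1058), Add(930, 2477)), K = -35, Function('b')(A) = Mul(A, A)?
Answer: Pow(3276490, Rational(1, 2)) ≈ 1810.1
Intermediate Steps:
Function('b')(A) = Pow(A, 2)
y = 3277534 (y = Mul(962, 3407) = 3277534)
Function('l')(z) = Mul(Pow(z, 2), Add(-35, z)) (Function('l')(z) = Mul(Pow(z, 2), Add(z, -35)) = Mul(Pow(z, 2), Add(-35, z)))
Pow(Add(y, Function('l')(6)), Rational(1, 2)) = Pow(Add(3277534, Mul(Pow(6, 2), Add(-35, 6))), Rational(1, 2)) = Pow(Add(3277534, Mul(36, -29)), Rational(1, 2)) = Pow(Add(3277534, -1044), Rational(1, 2)) = Pow(3276490, Rational(1, 2))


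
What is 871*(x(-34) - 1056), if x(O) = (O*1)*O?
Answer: 87100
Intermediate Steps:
x(O) = O² (x(O) = O*O = O²)
871*(x(-34) - 1056) = 871*((-34)² - 1056) = 871*(1156 - 1056) = 871*100 = 87100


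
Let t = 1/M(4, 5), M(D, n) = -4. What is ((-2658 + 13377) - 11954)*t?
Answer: 1235/4 ≈ 308.75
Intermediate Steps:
t = -¼ (t = 1/(-4) = -¼ ≈ -0.25000)
((-2658 + 13377) - 11954)*t = ((-2658 + 13377) - 11954)*(-¼) = (10719 - 11954)*(-¼) = -1235*(-¼) = 1235/4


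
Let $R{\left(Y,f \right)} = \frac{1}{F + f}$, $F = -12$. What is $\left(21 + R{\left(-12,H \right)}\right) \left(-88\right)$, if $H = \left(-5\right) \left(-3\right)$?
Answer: $- \frac{5632}{3} \approx -1877.3$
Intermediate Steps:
$H = 15$
$R{\left(Y,f \right)} = \frac{1}{-12 + f}$
$\left(21 + R{\left(-12,H \right)}\right) \left(-88\right) = \left(21 + \frac{1}{-12 + 15}\right) \left(-88\right) = \left(21 + \frac{1}{3}\right) \left(-88\right) = \frac{64}{3} \left(-88\right) = - \frac{5632}{3}$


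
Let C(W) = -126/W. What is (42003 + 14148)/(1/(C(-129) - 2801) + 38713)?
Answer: 6760636551/4661083870 ≈ 1.4504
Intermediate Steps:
C(W) = -126/W
(42003 + 14148)/(1/(C(-129) - 2801) + 38713) = (42003 + 14148)/(1/(-126/(-129) - 2801) + 38713) = 56151/(1/(-126*(-1/129) - 2801) + 38713) = 56151/(1/(42/43 - 2801) + 38713) = 56151/(1/(-120401/43) + 38713) = 56151/(-43/120401 + 38713) = 56151/(4661083870/120401) = 56151*(120401/4661083870) = 6760636551/4661083870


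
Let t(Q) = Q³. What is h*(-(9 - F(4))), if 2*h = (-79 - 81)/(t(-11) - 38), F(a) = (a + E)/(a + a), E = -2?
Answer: -700/1369 ≈ -0.51132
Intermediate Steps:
F(a) = (-2 + a)/(2*a) (F(a) = (a - 2)/(a + a) = (-2 + a)/((2*a)) = (-2 + a)*(1/(2*a)) = (-2 + a)/(2*a))
h = 80/1369 (h = ((-79 - 81)/((-11)³ - 38))/2 = (-160/(-1331 - 38))/2 = (-160/(-1369))/2 = (-160*(-1/1369))/2 = (½)*(160/1369) = 80/1369 ≈ 0.058437)
h*(-(9 - F(4))) = 80*(-(9 - (-2 + 4)/(2*4)))/1369 = 80*(-(9 - 2/(2*4)))/1369 = 80*(-(9 - 1*¼))/1369 = 80*(-(9 - ¼))/1369 = 80*(-1*35/4)/1369 = (80/1369)*(-35/4) = -700/1369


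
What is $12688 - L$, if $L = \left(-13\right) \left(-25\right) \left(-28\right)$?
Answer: $21788$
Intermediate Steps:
$L = -9100$ ($L = 325 \left(-28\right) = -9100$)
$12688 - L = 12688 - -9100 = 12688 + 9100 = 21788$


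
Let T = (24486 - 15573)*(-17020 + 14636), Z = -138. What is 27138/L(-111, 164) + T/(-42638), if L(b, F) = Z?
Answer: 147932971/490337 ≈ 301.70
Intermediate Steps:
L(b, F) = -138
T = -21248592 (T = 8913*(-2384) = -21248592)
27138/L(-111, 164) + T/(-42638) = 27138/(-138) - 21248592/(-42638) = 27138*(-1/138) - 21248592*(-1/42638) = -4523/23 + 10624296/21319 = 147932971/490337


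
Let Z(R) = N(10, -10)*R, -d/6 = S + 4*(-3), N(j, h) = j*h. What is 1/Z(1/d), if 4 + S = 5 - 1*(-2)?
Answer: -27/50 ≈ -0.54000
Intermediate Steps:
S = 3 (S = -4 + (5 - 1*(-2)) = -4 + (5 + 2) = -4 + 7 = 3)
N(j, h) = h*j
d = 54 (d = -6*(3 + 4*(-3)) = -6*(3 - 12) = -6*(-9) = 54)
Z(R) = -100*R (Z(R) = (-10*10)*R = -100*R)
1/Z(1/d) = 1/(-100/54) = 1/(-100*1/54) = 1/(-50/27) = -27/50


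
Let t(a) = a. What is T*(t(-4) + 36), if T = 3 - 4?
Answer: -32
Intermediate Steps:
T = -1
T*(t(-4) + 36) = -(-4 + 36) = -1*32 = -32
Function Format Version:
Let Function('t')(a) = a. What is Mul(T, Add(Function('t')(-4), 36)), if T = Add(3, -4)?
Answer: -32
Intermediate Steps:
T = -1
Mul(T, Add(Function('t')(-4), 36)) = Mul(-1, Add(-4, 36)) = Mul(-1, 32) = -32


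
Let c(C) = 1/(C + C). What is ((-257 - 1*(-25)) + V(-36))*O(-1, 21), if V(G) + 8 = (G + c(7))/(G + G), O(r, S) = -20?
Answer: 1207085/252 ≈ 4790.0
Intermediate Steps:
c(C) = 1/(2*C)
V(G) = -8 + (1/14 + G)/(2*G) (V(G) = -8 + (G + (1/2)/7)/(G + G) = -8 + (G + (1/2)*(1/7))/((2*G)) = -8 + (G + 1/14)*(1/(2*G)) = -8 + (1/14 + G)*(1/(2*G)) = -8 + (1/14 + G)/(2*G))
((-257 - 1*(-25)) + V(-36))*O(-1, 21) = ((-257 - 1*(-25)) + (1/28)*(1 - 210*(-36))/(-36))*(-20) = ((-257 + 25) + (1/28)*(-1/36)*(1 + 7560))*(-20) = (-232 + (1/28)*(-1/36)*7561)*(-20) = (-232 - 7561/1008)*(-20) = -241417/1008*(-20) = 1207085/252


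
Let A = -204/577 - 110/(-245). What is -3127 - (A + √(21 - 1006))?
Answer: -88412369/28273 - I*√985 ≈ -3127.1 - 31.385*I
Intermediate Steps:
A = 2698/28273 (A = -204*1/577 - 110*(-1/245) = -204/577 + 22/49 = 2698/28273 ≈ 0.095427)
-3127 - (A + √(21 - 1006)) = -3127 - (2698/28273 + √(21 - 1006)) = -3127 - (2698/28273 + √(-985)) = -3127 - (2698/28273 + I*√985) = -3127 + (-2698/28273 - I*√985) = -88412369/28273 - I*√985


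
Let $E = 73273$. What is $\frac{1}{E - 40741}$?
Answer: $\frac{1}{32532} \approx 3.0739 \cdot 10^{-5}$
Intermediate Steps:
$\frac{1}{E - 40741} = \frac{1}{73273 - 40741} = \frac{1}{32532}$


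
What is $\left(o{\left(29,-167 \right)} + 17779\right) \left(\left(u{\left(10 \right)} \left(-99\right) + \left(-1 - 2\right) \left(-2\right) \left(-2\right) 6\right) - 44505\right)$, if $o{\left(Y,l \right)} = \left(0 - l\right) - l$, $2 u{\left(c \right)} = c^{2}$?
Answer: $-897082551$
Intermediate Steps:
$u{\left(c \right)} = \frac{c^{2}}{2}$
$o{\left(Y,l \right)} = - 2 l$ ($o{\left(Y,l \right)} = - l - l = - 2 l$)
$\left(o{\left(29,-167 \right)} + 17779\right) \left(\left(u{\left(10 \right)} \left(-99\right) + \left(-1 - 2\right) \left(-2\right) \left(-2\right) 6\right) - 44505\right) = \left(\left(-2\right) \left(-167\right) + 17779\right) \left(\left(\frac{10^{2}}{2} \left(-99\right) + \left(-1 - 2\right) \left(-2\right) \left(-2\right) 6\right) - 44505\right) = \left(334 + 17779\right) \left(\left(\frac{1}{2} \cdot 100 \left(-99\right) + \left(-3\right) \left(-2\right) \left(-2\right) 6\right) - 44505\right) = 18113 \left(\left(50 \left(-99\right) + 6 \left(-2\right) 6\right) - 44505\right) = 18113 \left(\left(-4950 - 72\right) - 44505\right) = 18113 \left(-5022 - 44505\right) = 18113 \left(-49527\right) = -897082551$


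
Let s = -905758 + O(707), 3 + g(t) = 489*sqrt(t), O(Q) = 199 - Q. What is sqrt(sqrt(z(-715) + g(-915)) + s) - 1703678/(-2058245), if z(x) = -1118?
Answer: 1703678/2058245 + sqrt(-906266 + sqrt(-1121 + 489*I*sqrt(915))) ≈ 0.87465 + 951.94*I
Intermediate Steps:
g(t) = -3 + 489*sqrt(t)
s = -906266 (s = -905758 + (199 - 1*707) = -905758 + (199 - 707) = -905758 - 508 = -906266)
sqrt(sqrt(z(-715) + g(-915)) + s) - 1703678/(-2058245) = sqrt(sqrt(-1118 + (-3 + 489*sqrt(-915))) - 906266) - 1703678/(-2058245) = sqrt(sqrt(-1118 + (-3 + 489*(I*sqrt(915)))) - 906266) - 1703678*(-1/2058245) = sqrt(sqrt(-1118 + (-3 + 489*I*sqrt(915))) - 906266) + 1703678/2058245 = sqrt(sqrt(-1121 + 489*I*sqrt(915)) - 906266) + 1703678/2058245 = sqrt(-906266 + sqrt(-1121 + 489*I*sqrt(915))) + 1703678/2058245 = 1703678/2058245 + sqrt(-906266 + sqrt(-1121 + 489*I*sqrt(915)))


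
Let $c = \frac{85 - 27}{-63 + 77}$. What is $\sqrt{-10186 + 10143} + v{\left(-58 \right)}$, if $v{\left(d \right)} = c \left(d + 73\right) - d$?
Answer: $\frac{841}{7} + i \sqrt{43} \approx 120.14 + 6.5574 i$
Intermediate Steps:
$c = \frac{29}{7}$ ($c = \frac{58}{14} = 58 \cdot \frac{1}{14} = \frac{29}{7} \approx 4.1429$)
$v{\left(d \right)} = \frac{2117}{7} + \frac{22 d}{7}$ ($v{\left(d \right)} = \frac{29 \left(d + 73\right)}{7} - d = \frac{29 \left(73 + d\right)}{7} - d = \left(\frac{2117}{7} + \frac{29 d}{7}\right) - d = \frac{2117}{7} + \frac{22 d}{7}$)
$\sqrt{-10186 + 10143} + v{\left(-58 \right)} = \sqrt{-10186 + 10143} + \left(\frac{2117}{7} + \frac{22}{7} \left(-58\right)\right) = \sqrt{-43} + \left(\frac{2117}{7} - \frac{1276}{7}\right) = i \sqrt{43} + \frac{841}{7} = \frac{841}{7} + i \sqrt{43}$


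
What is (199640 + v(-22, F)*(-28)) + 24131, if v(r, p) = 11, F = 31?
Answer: 223463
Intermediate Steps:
(199640 + v(-22, F)*(-28)) + 24131 = (199640 + 11*(-28)) + 24131 = (199640 - 308) + 24131 = 199332 + 24131 = 223463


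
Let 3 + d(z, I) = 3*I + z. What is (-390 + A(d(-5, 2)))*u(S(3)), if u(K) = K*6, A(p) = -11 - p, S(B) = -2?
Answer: 4788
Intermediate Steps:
d(z, I) = -3 + z + 3*I (d(z, I) = -3 + (3*I + z) = -3 + (z + 3*I) = -3 + z + 3*I)
u(K) = 6*K
(-390 + A(d(-5, 2)))*u(S(3)) = (-390 + (-11 - (-3 - 5 + 3*2)))*(6*(-2)) = (-390 + (-11 - (-3 - 5 + 6)))*(-12) = (-390 + (-11 - 1*(-2)))*(-12) = (-390 + (-11 + 2))*(-12) = (-390 - 9)*(-12) = -399*(-12) = 4788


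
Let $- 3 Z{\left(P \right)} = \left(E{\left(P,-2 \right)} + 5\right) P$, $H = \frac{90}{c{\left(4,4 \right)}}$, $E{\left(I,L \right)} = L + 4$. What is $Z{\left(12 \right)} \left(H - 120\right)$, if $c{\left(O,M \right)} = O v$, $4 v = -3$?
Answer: $4200$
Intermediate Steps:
$v = - \frac{3}{4}$ ($v = \frac{1}{4} \left(-3\right) = - \frac{3}{4} \approx -0.75$)
$E{\left(I,L \right)} = 4 + L$
$c{\left(O,M \right)} = - \frac{3 O}{4}$ ($c{\left(O,M \right)} = O \left(- \frac{3}{4}\right) = - \frac{3 O}{4}$)
$H = -30$ ($H = \frac{90}{\left(- \frac{3}{4}\right) 4} = \frac{90}{-3} = 90 \left(- \frac{1}{3}\right) = -30$)
$Z{\left(P \right)} = - \frac{7 P}{3}$ ($Z{\left(P \right)} = - \frac{\left(\left(4 - 2\right) + 5\right) P}{3} = - \frac{\left(2 + 5\right) P}{3} = - \frac{7 P}{3}$)
$Z{\left(12 \right)} \left(H - 120\right) = \left(- \frac{7}{3}\right) 12 \left(-30 - 120\right) = \left(-28\right) \left(-150\right) = 4200$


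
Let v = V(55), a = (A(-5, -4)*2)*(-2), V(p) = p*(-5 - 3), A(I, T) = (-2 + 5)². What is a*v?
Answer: 15840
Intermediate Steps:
A(I, T) = 9 (A(I, T) = 3² = 9)
V(p) = -8*p (V(p) = p*(-8) = -8*p)
a = -36 (a = (9*2)*(-2) = 18*(-2) = -36)
v = -440 (v = -8*55 = -440)
a*v = -36*(-440) = 15840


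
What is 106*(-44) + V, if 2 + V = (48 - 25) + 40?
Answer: -4603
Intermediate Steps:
V = 61 (V = -2 + ((48 - 25) + 40) = -2 + (23 + 40) = -2 + 63 = 61)
106*(-44) + V = 106*(-44) + 61 = -4664 + 61 = -4603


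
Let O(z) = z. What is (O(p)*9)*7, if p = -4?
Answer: -252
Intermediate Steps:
(O(p)*9)*7 = -4*9*7 = -36*7 = -252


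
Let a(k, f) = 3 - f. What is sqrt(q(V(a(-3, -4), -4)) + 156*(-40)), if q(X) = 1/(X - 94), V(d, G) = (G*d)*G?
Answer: I*sqrt(224638)/6 ≈ 78.993*I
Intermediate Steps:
V(d, G) = d*G**2
q(X) = 1/(-94 + X)
sqrt(q(V(a(-3, -4), -4)) + 156*(-40)) = sqrt(1/(-94 + (3 - 1*(-4))*(-4)**2) + 156*(-40)) = sqrt(1/(-94 + (3 + 4)*16) - 6240) = sqrt(1/(-94 + 7*16) - 6240) = sqrt(1/(-94 + 112) - 6240) = sqrt(1/18 - 6240) = sqrt(-112319/18) = I*sqrt(224638)/6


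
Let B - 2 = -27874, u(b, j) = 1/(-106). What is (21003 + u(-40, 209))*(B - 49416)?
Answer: -86033794148/53 ≈ -1.6233e+9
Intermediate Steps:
u(b, j) = -1/106
B = -27872 (B = 2 - 27874 = -27872)
(21003 + u(-40, 209))*(B - 49416) = (21003 - 1/106)*(-27872 - 49416) = (2226317/106)*(-77288) = -86033794148/53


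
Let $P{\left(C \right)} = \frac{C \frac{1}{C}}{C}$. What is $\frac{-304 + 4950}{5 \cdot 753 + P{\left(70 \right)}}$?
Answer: $\frac{325220}{263551} \approx 1.234$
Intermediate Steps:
$P{\left(C \right)} = \frac{1}{C}$ ($P{\left(C \right)} = 1 \frac{1}{C} = \frac{1}{C}$)
$\frac{-304 + 4950}{5 \cdot 753 + P{\left(70 \right)}} = \frac{-304 + 4950}{5 \cdot 753 + \frac{1}{70}} = \frac{4646}{3765 + \frac{1}{70}} = \frac{4646}{\frac{263551}{70}} = 4646 \cdot \frac{70}{263551} = \frac{325220}{263551}$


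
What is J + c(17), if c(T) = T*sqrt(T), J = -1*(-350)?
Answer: 350 + 17*sqrt(17) ≈ 420.09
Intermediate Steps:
J = 350
c(T) = T**(3/2)
J + c(17) = 350 + 17**(3/2) = 350 + 17*sqrt(17)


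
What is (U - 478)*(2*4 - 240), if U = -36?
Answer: 119248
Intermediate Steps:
(U - 478)*(2*4 - 240) = (-36 - 478)*(2*4 - 240) = -514*(8 - 240) = -514*(-232) = 119248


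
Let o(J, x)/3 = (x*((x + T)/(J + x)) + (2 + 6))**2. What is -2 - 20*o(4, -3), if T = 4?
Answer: -1502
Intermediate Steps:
o(J, x) = 3*(8 + x*(4 + x)/(J + x))**2 (o(J, x) = 3*(x*((x + 4)/(J + x)) + (2 + 6))**2 = 3*(x*((4 + x)/(J + x)) + 8)**2 = 3*(x*(4 + x)/(J + x) + 8)**2 = 3*(8 + x*(4 + x)/(J + x))**2)
-2 - 20*o(4, -3) = -2 - 60*((-3)**2 + 8*4 + 12*(-3))**2/(4 - 3)**2 = -2 - 60*(9 + 32 - 36)**2/1**2 = -2 - 60*5**2 = -2 - 60*25 = -2 - 20*75 = -2 - 1500 = -1502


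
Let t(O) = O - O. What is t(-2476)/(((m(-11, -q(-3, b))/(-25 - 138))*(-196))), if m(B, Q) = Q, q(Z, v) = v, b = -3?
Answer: 0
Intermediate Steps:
t(O) = 0
t(-2476)/(((m(-11, -q(-3, b))/(-25 - 138))*(-196))) = 0/((((-1*(-3))/(-25 - 138))*(-196))) = 0/(((3/(-163))*(-196))) = 0/((-1/163*3*(-196))) = 0/((-3/163*(-196))) = 0/(588/163) = 0*(163/588) = 0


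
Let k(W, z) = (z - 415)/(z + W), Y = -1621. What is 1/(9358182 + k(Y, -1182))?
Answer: 2803/26230985743 ≈ 1.0686e-7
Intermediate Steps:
k(W, z) = (-415 + z)/(W + z)
1/(9358182 + k(Y, -1182)) = 1/(9358182 + (-415 - 1182)/(-1621 - 1182)) = 1/(9358182 - 1597/(-2803)) = 1/(9358182 - 1/2803*(-1597)) = 1/(9358182 + 1597/2803) = 1/(26230985743/2803) = 2803/26230985743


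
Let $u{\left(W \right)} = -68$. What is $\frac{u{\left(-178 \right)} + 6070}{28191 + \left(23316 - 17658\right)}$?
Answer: $\frac{6002}{33849} \approx 0.17732$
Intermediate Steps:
$\frac{u{\left(-178 \right)} + 6070}{28191 + \left(23316 - 17658\right)} = \frac{-68 + 6070}{28191 + \left(23316 - 17658\right)} = \frac{6002}{28191 + 5658} = \frac{6002}{33849}$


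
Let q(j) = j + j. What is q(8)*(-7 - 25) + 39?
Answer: -473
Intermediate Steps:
q(j) = 2*j
q(8)*(-7 - 25) + 39 = (2*8)*(-7 - 25) + 39 = 16*(-32) + 39 = -512 + 39 = -473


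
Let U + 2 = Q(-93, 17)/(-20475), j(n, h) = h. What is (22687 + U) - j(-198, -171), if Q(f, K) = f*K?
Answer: 155992727/6825 ≈ 22856.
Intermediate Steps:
Q(f, K) = K*f
U = -13123/6825 (U = -2 + (17*(-93))/(-20475) = -2 - 1581*(-1/20475) = -2 + 527/6825 = -13123/6825 ≈ -1.9228)
(22687 + U) - j(-198, -171) = (22687 - 13123/6825) - 1*(-171) = 154825652/6825 + 171 = 155992727/6825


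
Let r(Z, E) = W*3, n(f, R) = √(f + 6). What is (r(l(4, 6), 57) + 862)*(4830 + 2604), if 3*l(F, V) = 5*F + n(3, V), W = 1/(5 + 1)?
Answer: 6411825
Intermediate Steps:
n(f, R) = √(6 + f)
W = ⅙ (W = 1/6 = ⅙ ≈ 0.16667)
l(F, V) = 1 + 5*F/3 (l(F, V) = (5*F + √(6 + 3))/3 = (5*F + √9)/3 = (5*F + 3)/3 = (3 + 5*F)/3 = 1 + 5*F/3)
r(Z, E) = ½ (r(Z, E) = (⅙)*3 = ½)
(r(l(4, 6), 57) + 862)*(4830 + 2604) = (½ + 862)*(4830 + 2604) = (1725/2)*7434 = 6411825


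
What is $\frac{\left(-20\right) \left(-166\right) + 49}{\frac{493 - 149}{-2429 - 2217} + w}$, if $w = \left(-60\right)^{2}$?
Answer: $\frac{7826187}{8362628} \approx 0.93585$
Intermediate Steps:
$w = 3600$
$\frac{\left(-20\right) \left(-166\right) + 49}{\frac{493 - 149}{-2429 - 2217} + w} = \frac{\left(-20\right) \left(-166\right) + 49}{\frac{493 - 149}{-2429 - 2217} + 3600} = \frac{3320 + 49}{\frac{344}{-4646} + 3600} = \frac{3369}{344 \left(- \frac{1}{4646}\right) + 3600} = \frac{3369}{- \frac{172}{2323} + 3600} = \frac{3369}{\frac{8362628}{2323}} = 3369 \cdot \frac{2323}{8362628} = \frac{7826187}{8362628}$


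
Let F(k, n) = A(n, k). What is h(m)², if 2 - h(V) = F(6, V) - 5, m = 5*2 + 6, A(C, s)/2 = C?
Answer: 625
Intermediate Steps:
A(C, s) = 2*C
F(k, n) = 2*n
m = 16 (m = 10 + 6 = 16)
h(V) = 7 - 2*V (h(V) = 2 - (2*V - 5) = 2 - (-5 + 2*V) = 2 + (5 - 2*V) = 7 - 2*V)
h(m)² = (7 - 2*16)² = (7 - 32)² = (-25)² = 625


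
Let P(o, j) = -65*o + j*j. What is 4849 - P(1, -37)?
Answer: 3545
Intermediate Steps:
P(o, j) = j² - 65*o (P(o, j) = -65*o + j² = j² - 65*o)
4849 - P(1, -37) = 4849 - ((-37)² - 65*1) = 4849 - (1369 - 65) = 4849 - 1*1304 = 4849 - 1304 = 3545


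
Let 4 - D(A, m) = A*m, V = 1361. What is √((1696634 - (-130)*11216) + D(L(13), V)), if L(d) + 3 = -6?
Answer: √3166967 ≈ 1779.6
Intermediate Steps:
L(d) = -9 (L(d) = -3 - 6 = -9)
D(A, m) = 4 - A*m
√((1696634 - (-130)*11216) + D(L(13), V)) = √((1696634 - (-130)*11216) + (4 - 1*(-9)*1361)) = √((1696634 - 1*(-1458080)) + (4 + 12249)) = √((1696634 + 1458080) + 12253) = √(3154714 + 12253) = √3166967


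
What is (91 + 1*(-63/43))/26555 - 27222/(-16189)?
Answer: 6229235336/3697130497 ≈ 1.6849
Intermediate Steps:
(91 + 1*(-63/43))/26555 - 27222/(-16189) = (91 + 1*(-63*1/43))*(1/26555) - 27222*(-1/16189) = (91 + 1*(-63/43))*(1/26555) + 27222/16189 = (91 - 63/43)*(1/26555) + 27222/16189 = (3850/43)*(1/26555) + 27222/16189 = 770/228373 + 27222/16189 = 6229235336/3697130497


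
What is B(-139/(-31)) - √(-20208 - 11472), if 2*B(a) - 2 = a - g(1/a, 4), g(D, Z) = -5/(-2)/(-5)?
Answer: 433/124 - 24*I*√55 ≈ 3.4919 - 177.99*I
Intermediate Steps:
g(D, Z) = -½ (g(D, Z) = -5*(-½)*(-⅕) = (5/2)*(-⅕) = -½)
B(a) = 5/4 + a/2 (B(a) = 1 + (a - 1*(-½))/2 = 1 + (a + ½)/2 = 1 + (½ + a)/2 = 1 + (¼ + a/2) = 5/4 + a/2)
B(-139/(-31)) - √(-20208 - 11472) = (5/4 + (-139/(-31))/2) - √(-20208 - 11472) = (5/4 + (-139*(-1/31))/2) - √(-31680) = (5/4 + (½)*(139/31)) - 24*I*√55 = (5/4 + 139/62) - 24*I*√55 = 433/124 - 24*I*√55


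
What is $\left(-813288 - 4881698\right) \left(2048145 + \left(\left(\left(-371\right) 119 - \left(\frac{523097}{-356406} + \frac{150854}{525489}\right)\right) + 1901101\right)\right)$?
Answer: $- \frac{231398611684536817773439}{10404857363} \approx -2.2239 \cdot 10^{13}$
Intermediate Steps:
$\left(-813288 - 4881698\right) \left(2048145 + \left(\left(\left(-371\right) 119 - \left(\frac{523097}{-356406} + \frac{150854}{525489}\right)\right) + 1901101\right)\right) = - 5694986 \left(2048145 + \left(\left(-44149 - \left(523097 \left(- \frac{1}{356406}\right) + 150854 \cdot \frac{1}{525489}\right)\right) + 1901101\right)\right) = - 5694986 \left(2048145 + \left(\left(-44149 - \left(- \frac{523097}{356406} + \frac{150854}{525489}\right)\right) + 1901101\right)\right) = - 5694986 \left(2048145 + \left(\left(-44149 - - \frac{24568494301}{20809714726}\right) + 1901101\right)\right) = - 5694986 \left(2048145 + \left(\left(-44149 + \frac{24568494301}{20809714726}\right) + 1901101\right)\right) = - 5694986 \left(2048145 + \left(- \frac{918703526943873}{20809714726} + 1901101\right)\right) = - 5694986 \left(2048145 + \frac{38642665948369453}{20809714726}\right) = \left(-5694986\right) \frac{81263979115852723}{20809714726} = - \frac{231398611684536817773439}{10404857363}$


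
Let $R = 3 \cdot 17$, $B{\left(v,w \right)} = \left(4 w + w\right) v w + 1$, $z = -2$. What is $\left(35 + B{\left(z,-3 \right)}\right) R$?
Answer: $-2754$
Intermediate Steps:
$B{\left(v,w \right)} = 1 + 5 v w^{2}$ ($B{\left(v,w \right)} = 5 w v w + 1 = 5 v w w + 1 = 5 v w^{2} + 1 = 1 + 5 v w^{2}$)
$R = 51$
$\left(35 + B{\left(z,-3 \right)}\right) R = \left(35 + \left(1 + 5 \left(-2\right) \left(-3\right)^{2}\right)\right) 51 = \left(35 + \left(1 + 5 \left(-2\right) 9\right)\right) 51 = \left(35 + \left(1 - 90\right)\right) 51 = \left(35 - 89\right) 51 = \left(-54\right) 51 = -2754$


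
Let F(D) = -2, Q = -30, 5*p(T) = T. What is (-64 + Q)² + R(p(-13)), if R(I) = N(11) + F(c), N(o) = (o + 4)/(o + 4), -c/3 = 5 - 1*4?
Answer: 8835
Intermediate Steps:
p(T) = T/5
c = -3 (c = -3*(5 - 1*4) = -3*(5 - 4) = -3*1 = -3)
N(o) = 1 (N(o) = (4 + o)/(4 + o) = 1)
R(I) = -1 (R(I) = 1 - 2 = -1)
(-64 + Q)² + R(p(-13)) = (-64 - 30)² - 1 = (-94)² - 1 = 8836 - 1 = 8835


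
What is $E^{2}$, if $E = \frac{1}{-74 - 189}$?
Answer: $\frac{1}{69169} \approx 1.4457 \cdot 10^{-5}$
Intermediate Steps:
$E = - \frac{1}{263}$ ($E = \frac{1}{-263} = - \frac{1}{263} \approx -0.0038023$)
$E^{2} = \left(- \frac{1}{263}\right)^{2} = \frac{1}{69169}$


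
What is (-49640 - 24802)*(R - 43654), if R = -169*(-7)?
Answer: 3161626182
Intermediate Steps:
R = 1183
(-49640 - 24802)*(R - 43654) = (-49640 - 24802)*(1183 - 43654) = -74442*(-42471) = 3161626182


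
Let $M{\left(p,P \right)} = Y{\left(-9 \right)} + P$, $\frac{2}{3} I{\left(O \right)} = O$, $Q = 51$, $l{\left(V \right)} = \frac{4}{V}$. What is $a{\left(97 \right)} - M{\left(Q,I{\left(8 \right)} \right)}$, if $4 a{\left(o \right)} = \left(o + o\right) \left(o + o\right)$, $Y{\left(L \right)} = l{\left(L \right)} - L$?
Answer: $\frac{84496}{9} \approx 9388.4$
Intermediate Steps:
$I{\left(O \right)} = \frac{3 O}{2}$
$Y{\left(L \right)} = - L + \frac{4}{L}$ ($Y{\left(L \right)} = \frac{4}{L} - L = - L + \frac{4}{L}$)
$a{\left(o \right)} = o^{2}$ ($a{\left(o \right)} = \frac{\left(o + o\right) \left(o + o\right)}{4} = \frac{2 o 2 o}{4} = \frac{4 o^{2}}{4} = o^{2}$)
$M{\left(p,P \right)} = \frac{77}{9} + P$ ($M{\left(p,P \right)} = \left(\left(-1\right) \left(-9\right) + \frac{4}{-9}\right) + P = \left(9 + 4 \left(- \frac{1}{9}\right)\right) + P = \left(9 - \frac{4}{9}\right) + P = \frac{77}{9} + P$)
$a{\left(97 \right)} - M{\left(Q,I{\left(8 \right)} \right)} = 97^{2} - \left(\frac{77}{9} + \frac{3}{2} \cdot 8\right) = 9409 - \left(\frac{77}{9} + 12\right) = 9409 - \frac{185}{9} = \frac{84496}{9}$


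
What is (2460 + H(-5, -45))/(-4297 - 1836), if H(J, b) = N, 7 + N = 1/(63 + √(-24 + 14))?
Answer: (-2453*√10 + 154540*I)/(6133*(√10 - 63*I)) ≈ -0.39997 + 1.2958e-7*I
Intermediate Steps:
N = -7 + 1/(63 + I*√10) (N = -7 + 1/(63 + √(-24 + 14)) = -7 + 1/(63 + √(-10)) = -7 + 1/(63 + I*√10) ≈ -6.9842 - 0.00079474*I)
H(J, b) = (-7*√10 + 440*I)/(√10 - 63*I)
(2460 + H(-5, -45))/(-4297 - 1836) = (2460 + (-7*√10 + 440*I)/(√10 - 63*I))/(-4297 - 1836) = (2460 + (-7*√10 + 440*I)/(√10 - 63*I))/(-6133) = (2460 + (-7*√10 + 440*I)/(√10 - 63*I))*(-1/6133) = -2460/6133 - (-7*√10 + 440*I)/(6133*(√10 - 63*I))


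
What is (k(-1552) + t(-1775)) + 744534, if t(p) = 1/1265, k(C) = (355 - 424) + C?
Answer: 939784946/1265 ≈ 7.4291e+5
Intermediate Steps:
k(C) = -69 + C
t(p) = 1/1265
(k(-1552) + t(-1775)) + 744534 = ((-69 - 1552) + 1/1265) + 744534 = (-1621 + 1/1265) + 744534 = -2050564/1265 + 744534 = 939784946/1265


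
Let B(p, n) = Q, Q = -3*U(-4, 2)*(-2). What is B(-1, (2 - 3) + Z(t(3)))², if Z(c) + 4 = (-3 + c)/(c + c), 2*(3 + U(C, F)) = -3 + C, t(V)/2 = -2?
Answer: 1521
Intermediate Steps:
t(V) = -4 (t(V) = 2*(-2) = -4)
U(C, F) = -9/2 + C/2 (U(C, F) = -3 + (-3 + C)/2 = -3 + (-3/2 + C/2) = -9/2 + C/2)
Q = -39 (Q = -3*(-9/2 + (½)*(-4))*(-2) = -3*(-9/2 - 2)*(-2) = -3*(-13/2)*(-2) = (39/2)*(-2) = -39)
Z(c) = -4 + (-3 + c)/(2*c) (Z(c) = -4 + (-3 + c)/(c + c) = -4 + (-3 + c)/((2*c)) = -4 + (-3 + c)*(1/(2*c)) = -4 + (-3 + c)/(2*c))
B(p, n) = -39
B(-1, (2 - 3) + Z(t(3)))² = (-39)² = 1521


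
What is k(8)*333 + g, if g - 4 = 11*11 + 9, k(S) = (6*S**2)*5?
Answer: 639494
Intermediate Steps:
k(S) = 30*S**2
g = 134 (g = 4 + (11*11 + 9) = 4 + (121 + 9) = 4 + 130 = 134)
k(8)*333 + g = (30*8**2)*333 + 134 = (30*64)*333 + 134 = 1920*333 + 134 = 639360 + 134 = 639494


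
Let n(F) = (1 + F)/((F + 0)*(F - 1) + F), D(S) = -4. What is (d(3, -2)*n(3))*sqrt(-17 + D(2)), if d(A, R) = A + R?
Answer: 4*I*sqrt(21)/9 ≈ 2.0367*I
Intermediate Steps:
n(F) = (1 + F)/(F + F*(-1 + F)) (n(F) = (1 + F)/(F*(-1 + F) + F) = (1 + F)/(F + F*(-1 + F)))
(d(3, -2)*n(3))*sqrt(-17 + D(2)) = ((3 - 2)*((1 + 3)/3**2))*sqrt(-17 - 4) = (1*((1/9)*4))*sqrt(-21) = (1*(4/9))*(I*sqrt(21)) = 4*(I*sqrt(21))/9 = 4*I*sqrt(21)/9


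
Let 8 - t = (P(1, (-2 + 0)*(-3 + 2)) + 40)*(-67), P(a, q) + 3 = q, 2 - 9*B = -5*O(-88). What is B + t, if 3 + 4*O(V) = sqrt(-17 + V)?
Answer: 94349/36 + 5*I*sqrt(105)/36 ≈ 2620.8 + 1.4232*I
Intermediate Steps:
O(V) = -3/4 + sqrt(-17 + V)/4
B = -7/36 + 5*I*sqrt(105)/36 (B = 2/9 - (-5)*(-3/4 + sqrt(-17 - 88)/4)/9 = 2/9 - (-5)*(-3/4 + sqrt(-105)/4)/9 = 2/9 - (-5)*(-3/4 + (I*sqrt(105))/4)/9 = 2/9 - (-5)*(-3/4 + I*sqrt(105)/4)/9 = 2/9 - (15/4 - 5*I*sqrt(105)/4)/9 = 2/9 + (-5/12 + 5*I*sqrt(105)/36) = -7/36 + 5*I*sqrt(105)/36 ≈ -0.19444 + 1.4232*I)
P(a, q) = -3 + q
t = 2621 (t = 8 - ((-3 + (-2 + 0)*(-3 + 2)) + 40)*(-67) = 8 - ((-3 - 2*(-1)) + 40)*(-67) = 8 - ((-3 + 2) + 40)*(-67) = 8 - (-1 + 40)*(-67) = 8 - 39*(-67) = 8 - 1*(-2613) = 8 + 2613 = 2621)
B + t = (-7/36 + 5*I*sqrt(105)/36) + 2621 = 94349/36 + 5*I*sqrt(105)/36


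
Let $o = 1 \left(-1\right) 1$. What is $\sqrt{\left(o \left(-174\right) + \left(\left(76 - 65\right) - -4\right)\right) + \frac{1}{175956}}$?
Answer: $\frac{\sqrt{1462884327465}}{87978} \approx 13.748$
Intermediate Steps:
$o = -1$ ($o = \left(-1\right) 1 = -1$)
$\sqrt{\left(o \left(-174\right) + \left(\left(76 - 65\right) - -4\right)\right) + \frac{1}{175956}} = \sqrt{\left(\left(-1\right) \left(-174\right) + \left(\left(76 - 65\right) - -4\right)\right) + \frac{1}{175956}} = \sqrt{\left(174 + \left(11 + 4\right)\right) + \frac{1}{175956}} = \sqrt{\left(174 + 15\right) + \frac{1}{175956}} = \sqrt{189 + \frac{1}{175956}} = \sqrt{\frac{33255685}{175956}} = \frac{\sqrt{1462884327465}}{87978}$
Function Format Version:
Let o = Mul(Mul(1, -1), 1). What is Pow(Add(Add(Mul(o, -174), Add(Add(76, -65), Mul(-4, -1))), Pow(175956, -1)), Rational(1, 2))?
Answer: Mul(Rational(1, 87978), Pow(1462884327465, Rational(1, 2))) ≈ 13.748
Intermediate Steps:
o = -1 (o = Mul(-1, 1) = -1)
Pow(Add(Add(Mul(o, -174), Add(Add(76, -65), Mul(-4, -1))), Pow(175956, -1)), Rational(1, 2)) = Pow(Add(Add(Mul(-1, -174), Add(Add(76, -65), Mul(-4, -1))), Pow(175956, -1)), Rational(1, 2)) = Pow(Add(Add(174, Add(11, 4)), Rational(1, 175956)), Rational(1, 2)) = Pow(Add(Add(174, 15), Rational(1, 175956)), Rational(1, 2)) = Pow(Add(189, Rational(1, 175956)), Rational(1, 2)) = Pow(Rational(33255685, 175956), Rational(1, 2)) = Mul(Rational(1, 87978), Pow(1462884327465, Rational(1, 2)))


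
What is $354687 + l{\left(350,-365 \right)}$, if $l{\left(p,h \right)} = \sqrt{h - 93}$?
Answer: $354687 + i \sqrt{458} \approx 3.5469 \cdot 10^{5} + 21.401 i$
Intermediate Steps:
$l{\left(p,h \right)} = \sqrt{-93 + h}$
$354687 + l{\left(350,-365 \right)} = 354687 + \sqrt{-93 - 365} = 354687 + \sqrt{-458} = 354687 + i \sqrt{458}$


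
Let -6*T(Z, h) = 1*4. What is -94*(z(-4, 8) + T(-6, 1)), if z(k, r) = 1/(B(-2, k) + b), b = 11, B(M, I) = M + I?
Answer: 658/15 ≈ 43.867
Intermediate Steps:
B(M, I) = I + M
z(k, r) = 1/(9 + k) (z(k, r) = 1/((k - 2) + 11) = 1/((-2 + k) + 11) = 1/(9 + k))
T(Z, h) = -⅔ (T(Z, h) = -4/6 = -⅙*4 = -⅔)
-94*(z(-4, 8) + T(-6, 1)) = -94*(1/(9 - 4) - ⅔) = -94*(1/5 - ⅔) = -94*(⅕ - ⅔) = -94*(-7/15) = 658/15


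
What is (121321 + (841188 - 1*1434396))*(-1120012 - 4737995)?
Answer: 2764317349209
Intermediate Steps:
(121321 + (841188 - 1*1434396))*(-1120012 - 4737995) = (121321 + (841188 - 1434396))*(-5858007) = (121321 - 593208)*(-5858007) = -471887*(-5858007) = 2764317349209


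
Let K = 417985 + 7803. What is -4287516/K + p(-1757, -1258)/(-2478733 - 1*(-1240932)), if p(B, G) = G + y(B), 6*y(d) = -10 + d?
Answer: -2653215278223/263520406094 ≈ -10.068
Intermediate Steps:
y(d) = -5/3 + d/6 (y(d) = (-10 + d)/6 = -5/3 + d/6)
p(B, G) = -5/3 + G + B/6 (p(B, G) = G + (-5/3 + B/6) = -5/3 + G + B/6)
K = 425788
-4287516/K + p(-1757, -1258)/(-2478733 - 1*(-1240932)) = -4287516/425788 + (-5/3 - 1258 + (1/6)*(-1757))/(-2478733 - 1*(-1240932)) = -4287516*1/425788 + (-5/3 - 1258 - 1757/6)/(-2478733 + 1240932) = -1071879/106447 - 3105/2/(-1237801) = -1071879/106447 - 3105/2*(-1/1237801) = -1071879/106447 + 3105/2475602 = -2653215278223/263520406094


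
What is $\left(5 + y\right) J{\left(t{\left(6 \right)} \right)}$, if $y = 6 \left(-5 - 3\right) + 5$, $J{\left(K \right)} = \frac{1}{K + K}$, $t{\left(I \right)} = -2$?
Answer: $\frac{19}{2} \approx 9.5$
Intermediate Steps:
$J{\left(K \right)} = \frac{1}{2 K}$
$y = -43$ ($y = 6 \left(-5 - 3\right) + 5 = 6 \left(-8\right) + 5 = -48 + 5 = -43$)
$\left(5 + y\right) J{\left(t{\left(6 \right)} \right)} = \left(5 - 43\right) \frac{1}{2 \left(-2\right)} = - 38 \cdot \frac{1}{2} \left(- \frac{1}{2}\right) = \left(-38\right) \left(- \frac{1}{4}\right) = \frac{19}{2}$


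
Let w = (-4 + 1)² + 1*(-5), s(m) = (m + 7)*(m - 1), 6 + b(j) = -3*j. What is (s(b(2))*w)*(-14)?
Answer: -3640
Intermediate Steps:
b(j) = -6 - 3*j
s(m) = (-1 + m)*(7 + m) (s(m) = (7 + m)*(-1 + m) = (-1 + m)*(7 + m))
w = 4 (w = (-3)² - 5 = 9 - 5 = 4)
(s(b(2))*w)*(-14) = ((-7 + (-6 - 3*2)² + 6*(-6 - 3*2))*4)*(-14) = ((-7 + (-6 - 6)² + 6*(-6 - 6))*4)*(-14) = ((-7 + (-12)² + 6*(-12))*4)*(-14) = ((-7 + 144 - 72)*4)*(-14) = (65*4)*(-14) = 260*(-14) = -3640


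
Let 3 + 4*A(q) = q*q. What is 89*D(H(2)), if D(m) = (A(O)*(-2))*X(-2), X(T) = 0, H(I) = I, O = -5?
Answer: 0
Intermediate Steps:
A(q) = -¾ + q²/4 (A(q) = -¾ + (q*q)/4 = -¾ + q²/4)
D(m) = 0 (D(m) = ((-¾ + (¼)*(-5)²)*(-2))*0 = ((-¾ + (¼)*25)*(-2))*0 = ((-¾ + 25/4)*(-2))*0 = ((11/2)*(-2))*0 = -11*0 = 0)
89*D(H(2)) = 89*0 = 0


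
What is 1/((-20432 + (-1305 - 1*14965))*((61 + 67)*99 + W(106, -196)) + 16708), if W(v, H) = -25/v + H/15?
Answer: -265/123114443873 ≈ -2.1525e-9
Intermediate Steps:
W(v, H) = -25/v + H/15 (W(v, H) = -25/v + H*(1/15) = -25/v + H/15)
1/((-20432 + (-1305 - 1*14965))*((61 + 67)*99 + W(106, -196)) + 16708) = 1/((-20432 + (-1305 - 1*14965))*((61 + 67)*99 + (-25/106 + (1/15)*(-196))) + 16708) = 1/((-20432 + (-1305 - 14965))*(128*99 + (-25*1/106 - 196/15)) + 16708) = 1/((-20432 - 16270)*(12672 + (-25/106 - 196/15)) + 16708) = 1/(-36702*(12672 - 21151/1590) + 16708) = 1/(-36702*20127329/1590 + 16708) = 1/(-123118871493/265 + 16708) = 1/(-123114443873/265) = -265/123114443873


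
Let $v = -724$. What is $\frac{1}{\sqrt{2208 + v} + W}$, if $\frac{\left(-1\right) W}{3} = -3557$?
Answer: $\frac{10671}{113868757} - \frac{2 \sqrt{371}}{113868757} \approx 9.3375 \cdot 10^{-5}$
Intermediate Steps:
$W = 10671$ ($W = \left(-3\right) \left(-3557\right) = 10671$)
$\frac{1}{\sqrt{2208 + v} + W} = \frac{1}{\sqrt{2208 - 724} + 10671} = \frac{1}{\sqrt{1484} + 10671} = \frac{1}{2 \sqrt{371} + 10671} = \frac{1}{10671 + 2 \sqrt{371}}$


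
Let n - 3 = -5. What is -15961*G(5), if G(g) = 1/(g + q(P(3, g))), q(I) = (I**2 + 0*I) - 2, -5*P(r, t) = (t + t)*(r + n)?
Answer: -15961/7 ≈ -2280.1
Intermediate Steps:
n = -2 (n = 3 - 5 = -2)
P(r, t) = -2*t*(-2 + r)/5 (P(r, t) = -(t + t)*(r - 2)/5 = -2*t*(-2 + r)/5)
q(I) = -2 + I**2 (q(I) = (I**2 + 0) - 2 = I**2 - 2 = -2 + I**2)
G(g) = 1/(-2 + g + 4*g**2/25) (G(g) = 1/(g + (-2 + (2*g*(2 - 1*3)/5)**2)) = 1/(g + (-2 + (2*g*(2 - 3)/5)**2)) = 1/(g + (-2 + ((2/5)*g*(-1))**2)) = 1/(g + (-2 + (-2*g/5)**2)) = 1/(g + (-2 + 4*g**2/25)) = 1/(-2 + g + 4*g**2/25))
-15961*G(5) = -399025/(-50 + 4*5**2 + 25*5) = -399025/(-50 + 4*25 + 125) = -399025/(-50 + 100 + 125) = -399025/175 = -15961*1/7 = -15961/7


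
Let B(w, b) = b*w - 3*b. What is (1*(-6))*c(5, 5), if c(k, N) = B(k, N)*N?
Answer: -300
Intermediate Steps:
B(w, b) = -3*b + b*w
c(k, N) = N**2*(-3 + k) (c(k, N) = (N*(-3 + k))*N = N**2*(-3 + k))
(1*(-6))*c(5, 5) = (1*(-6))*(5**2*(-3 + 5)) = -150*2 = -6*50 = -300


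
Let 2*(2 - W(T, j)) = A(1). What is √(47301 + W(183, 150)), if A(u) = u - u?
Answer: √47303 ≈ 217.49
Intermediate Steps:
A(u) = 0
W(T, j) = 2 (W(T, j) = 2 - ½*0 = 2 + 0 = 2)
√(47301 + W(183, 150)) = √(47301 + 2) = √47303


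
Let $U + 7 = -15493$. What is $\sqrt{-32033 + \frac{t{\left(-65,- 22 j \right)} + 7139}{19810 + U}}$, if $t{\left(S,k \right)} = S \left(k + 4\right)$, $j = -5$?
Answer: $\frac{i \sqrt{595049379310}}{4310} \approx 178.98 i$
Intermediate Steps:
$U = -15500$ ($U = -7 - 15493 = -15500$)
$t{\left(S,k \right)} = S \left(4 + k\right)$
$\sqrt{-32033 + \frac{t{\left(-65,- 22 j \right)} + 7139}{19810 + U}} = \sqrt{-32033 + \frac{- 65 \left(4 - -110\right) + 7139}{19810 - 15500}} = \sqrt{-32033 + \frac{- 65 \left(4 + 110\right) + 7139}{4310}} = \sqrt{-32033 + \left(\left(-65\right) 114 + 7139\right) \frac{1}{4310}} = \sqrt{-32033 + \left(-7410 + 7139\right) \frac{1}{4310}} = \sqrt{-32033 - \frac{271}{4310}} = \sqrt{- \frac{138062501}{4310}} = \frac{i \sqrt{595049379310}}{4310}$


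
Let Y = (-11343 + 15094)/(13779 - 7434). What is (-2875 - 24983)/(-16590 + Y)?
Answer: 176759010/105259799 ≈ 1.6793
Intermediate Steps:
Y = 3751/6345 ≈ 0.59117
(-2875 - 24983)/(-16590 + Y) = (-2875 - 24983)/(-16590 + 3751/6345) = -27858/(-105259799/6345) = -27858*(-6345/105259799) = 176759010/105259799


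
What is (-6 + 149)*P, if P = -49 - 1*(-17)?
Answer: -4576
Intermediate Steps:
P = -32 (P = -49 + 17 = -32)
(-6 + 149)*P = (-6 + 149)*(-32) = 143*(-32) = -4576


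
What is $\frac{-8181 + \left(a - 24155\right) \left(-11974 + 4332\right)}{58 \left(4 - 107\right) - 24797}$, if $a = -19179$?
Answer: $- \frac{331150247}{30771} \approx -10762.0$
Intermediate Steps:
$\frac{-8181 + \left(a - 24155\right) \left(-11974 + 4332\right)}{58 \left(4 - 107\right) - 24797} = \frac{-8181 + \left(-19179 - 24155\right) \left(-11974 + 4332\right)}{58 \left(4 - 107\right) - 24797} = \frac{-8181 - -331158428}{58 \left(-103\right) - 24797} = \frac{-8181 + 331158428}{-5974 - 24797} = \frac{331150247}{-30771} = 331150247 \left(- \frac{1}{30771}\right) = - \frac{331150247}{30771}$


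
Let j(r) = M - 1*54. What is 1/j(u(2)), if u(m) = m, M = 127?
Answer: 1/73 ≈ 0.013699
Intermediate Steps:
j(r) = 73 (j(r) = 127 - 1*54 = 127 - 54 = 73)
1/j(u(2)) = 1/73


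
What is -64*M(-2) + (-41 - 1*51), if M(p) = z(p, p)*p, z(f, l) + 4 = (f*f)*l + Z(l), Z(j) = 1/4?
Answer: -1596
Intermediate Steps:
Z(j) = 1/4
z(f, l) = -15/4 + l*f**2 (z(f, l) = -4 + ((f*f)*l + 1/4) = -4 + (f**2*l + 1/4) = -4 + (l*f**2 + 1/4) = -4 + (1/4 + l*f**2) = -15/4 + l*f**2)
M(p) = p*(-15/4 + p**3) (M(p) = (-15/4 + p*p**2)*p = (-15/4 + p**3)*p = p*(-15/4 + p**3))
-64*M(-2) + (-41 - 1*51) = -(-128)*(-15/4 + (-2)**3) + (-41 - 1*51) = -(-128)*(-15/4 - 8) + (-41 - 51) = -(-128)*(-47)/4 - 92 = -64*47/2 - 92 = -1504 - 92 = -1596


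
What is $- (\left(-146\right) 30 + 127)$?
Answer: $4253$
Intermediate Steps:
$- (\left(-146\right) 30 + 127) = - (-4380 + 127) = \left(-1\right) \left(-4253\right) = 4253$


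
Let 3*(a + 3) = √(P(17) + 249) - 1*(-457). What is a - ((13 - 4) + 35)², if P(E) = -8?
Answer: -5360/3 + √241/3 ≈ -1781.5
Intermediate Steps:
a = 448/3 + √241/3 (a = -3 + (√(-8 + 249) - 1*(-457))/3 = -3 + (√241 + 457)/3 = -3 + (457 + √241)/3 = -3 + (457/3 + √241/3) = 448/3 + √241/3 ≈ 154.51)
a - ((13 - 4) + 35)² = (448/3 + √241/3) - ((13 - 4) + 35)² = (448/3 + √241/3) - (9 + 35)² = (448/3 + √241/3) - 1*44² = (448/3 + √241/3) - 1*1936 = (448/3 + √241/3) - 1936 = -5360/3 + √241/3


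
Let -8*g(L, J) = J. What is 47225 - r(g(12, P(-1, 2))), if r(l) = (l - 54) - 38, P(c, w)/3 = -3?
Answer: 378527/8 ≈ 47316.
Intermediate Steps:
P(c, w) = -9 (P(c, w) = 3*(-3) = -9)
g(L, J) = -J/8
r(l) = -92 + l (r(l) = (-54 + l) - 38 = -92 + l)
47225 - r(g(12, P(-1, 2))) = 47225 - (-92 - 1/8*(-9)) = 47225 - (-92 + 9/8) = 47225 - 1*(-727/8) = 47225 + 727/8 = 378527/8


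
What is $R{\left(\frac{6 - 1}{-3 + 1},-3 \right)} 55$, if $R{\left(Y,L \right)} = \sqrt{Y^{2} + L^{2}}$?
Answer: $\frac{55 \sqrt{61}}{2} \approx 214.78$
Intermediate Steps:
$R{\left(Y,L \right)} = \sqrt{L^{2} + Y^{2}}$
$R{\left(\frac{6 - 1}{-3 + 1},-3 \right)} 55 = \sqrt{\left(-3\right)^{2} + \left(\frac{6 - 1}{-3 + 1}\right)^{2}} \cdot 55 = \sqrt{9 + \left(\frac{5}{-2}\right)^{2}} \cdot 55 = \sqrt{9 + \left(5 \left(- \frac{1}{2}\right)\right)^{2}} \cdot 55 = \sqrt{9 + \left(- \frac{5}{2}\right)^{2}} \cdot 55 = \sqrt{9 + \frac{25}{4}} \cdot 55 = \sqrt{\frac{61}{4}} \cdot 55 = \frac{\sqrt{61}}{2} \cdot 55 = \frac{55 \sqrt{61}}{2}$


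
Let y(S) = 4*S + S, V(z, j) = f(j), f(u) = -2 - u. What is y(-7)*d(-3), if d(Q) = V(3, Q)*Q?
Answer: 105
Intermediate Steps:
V(z, j) = -2 - j
d(Q) = Q*(-2 - Q) (d(Q) = (-2 - Q)*Q = Q*(-2 - Q))
y(S) = 5*S
y(-7)*d(-3) = (5*(-7))*(-1*(-3)*(2 - 3)) = -(-35)*(-3)*(-1) = -35*(-3) = 105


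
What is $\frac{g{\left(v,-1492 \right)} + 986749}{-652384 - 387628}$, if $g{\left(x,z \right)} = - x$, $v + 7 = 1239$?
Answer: $- \frac{985517}{1040012} \approx -0.9476$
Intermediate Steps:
$v = 1232$ ($v = -7 + 1239 = 1232$)
$\frac{g{\left(v,-1492 \right)} + 986749}{-652384 - 387628} = \frac{\left(-1\right) 1232 + 986749}{-652384 - 387628} = \frac{-1232 + 986749}{-1040012} = 985517 \left(- \frac{1}{1040012}\right) = - \frac{985517}{1040012}$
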